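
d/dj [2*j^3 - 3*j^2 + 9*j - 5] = 6*j^2 - 6*j + 9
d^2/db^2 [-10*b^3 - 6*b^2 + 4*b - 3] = -60*b - 12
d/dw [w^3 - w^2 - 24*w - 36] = 3*w^2 - 2*w - 24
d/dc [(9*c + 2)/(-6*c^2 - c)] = 2*(27*c^2 + 12*c + 1)/(c^2*(36*c^2 + 12*c + 1))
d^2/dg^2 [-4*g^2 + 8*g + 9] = -8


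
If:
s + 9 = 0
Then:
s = -9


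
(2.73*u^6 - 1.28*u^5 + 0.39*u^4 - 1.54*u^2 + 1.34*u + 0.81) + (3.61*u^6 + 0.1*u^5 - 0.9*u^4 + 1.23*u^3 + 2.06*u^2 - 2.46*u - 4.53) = 6.34*u^6 - 1.18*u^5 - 0.51*u^4 + 1.23*u^3 + 0.52*u^2 - 1.12*u - 3.72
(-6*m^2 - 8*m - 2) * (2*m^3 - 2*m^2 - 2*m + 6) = -12*m^5 - 4*m^4 + 24*m^3 - 16*m^2 - 44*m - 12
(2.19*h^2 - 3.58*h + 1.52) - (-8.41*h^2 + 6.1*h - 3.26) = 10.6*h^2 - 9.68*h + 4.78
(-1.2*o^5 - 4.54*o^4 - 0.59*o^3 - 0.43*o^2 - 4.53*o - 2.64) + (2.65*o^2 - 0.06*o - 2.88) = -1.2*o^5 - 4.54*o^4 - 0.59*o^3 + 2.22*o^2 - 4.59*o - 5.52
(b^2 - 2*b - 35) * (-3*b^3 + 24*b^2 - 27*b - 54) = -3*b^5 + 30*b^4 + 30*b^3 - 840*b^2 + 1053*b + 1890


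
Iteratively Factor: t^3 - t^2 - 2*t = (t)*(t^2 - t - 2) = t*(t + 1)*(t - 2)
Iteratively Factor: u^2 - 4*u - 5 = (u + 1)*(u - 5)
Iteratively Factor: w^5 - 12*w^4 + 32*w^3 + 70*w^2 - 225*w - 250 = (w - 5)*(w^4 - 7*w^3 - 3*w^2 + 55*w + 50) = (w - 5)*(w + 1)*(w^3 - 8*w^2 + 5*w + 50) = (w - 5)*(w + 1)*(w + 2)*(w^2 - 10*w + 25) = (w - 5)^2*(w + 1)*(w + 2)*(w - 5)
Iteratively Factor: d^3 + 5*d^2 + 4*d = (d + 4)*(d^2 + d) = (d + 1)*(d + 4)*(d)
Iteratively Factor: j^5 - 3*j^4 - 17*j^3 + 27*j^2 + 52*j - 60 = (j + 2)*(j^4 - 5*j^3 - 7*j^2 + 41*j - 30) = (j - 1)*(j + 2)*(j^3 - 4*j^2 - 11*j + 30) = (j - 5)*(j - 1)*(j + 2)*(j^2 + j - 6) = (j - 5)*(j - 1)*(j + 2)*(j + 3)*(j - 2)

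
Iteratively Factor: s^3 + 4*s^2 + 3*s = (s + 1)*(s^2 + 3*s) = (s + 1)*(s + 3)*(s)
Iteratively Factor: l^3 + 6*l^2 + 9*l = (l + 3)*(l^2 + 3*l) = (l + 3)^2*(l)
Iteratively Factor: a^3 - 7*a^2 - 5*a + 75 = (a - 5)*(a^2 - 2*a - 15) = (a - 5)^2*(a + 3)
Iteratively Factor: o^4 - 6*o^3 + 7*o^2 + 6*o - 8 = (o - 2)*(o^3 - 4*o^2 - o + 4) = (o - 2)*(o - 1)*(o^2 - 3*o - 4) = (o - 4)*(o - 2)*(o - 1)*(o + 1)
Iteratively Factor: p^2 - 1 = (p + 1)*(p - 1)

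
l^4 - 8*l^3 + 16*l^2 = l^2*(l - 4)^2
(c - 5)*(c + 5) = c^2 - 25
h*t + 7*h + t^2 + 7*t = (h + t)*(t + 7)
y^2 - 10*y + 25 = (y - 5)^2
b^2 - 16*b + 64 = (b - 8)^2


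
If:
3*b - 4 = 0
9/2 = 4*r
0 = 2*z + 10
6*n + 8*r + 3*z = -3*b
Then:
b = 4/3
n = 1/3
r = 9/8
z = -5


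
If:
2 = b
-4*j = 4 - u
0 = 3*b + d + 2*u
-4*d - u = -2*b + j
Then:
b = 2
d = 70/27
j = -56/27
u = -116/27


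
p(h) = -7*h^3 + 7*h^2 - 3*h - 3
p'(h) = -21*h^2 + 14*h - 3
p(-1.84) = 69.83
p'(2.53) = -102.00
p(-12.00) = 13137.00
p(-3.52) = 399.59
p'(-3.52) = -312.48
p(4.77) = -617.76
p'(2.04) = -61.83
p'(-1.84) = -99.86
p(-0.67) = 4.26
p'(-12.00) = -3195.00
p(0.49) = -3.61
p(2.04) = -39.42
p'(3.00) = -150.00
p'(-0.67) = -21.81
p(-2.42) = 144.46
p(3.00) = -138.00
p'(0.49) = -1.18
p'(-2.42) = -159.86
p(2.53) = -79.14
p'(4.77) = -414.03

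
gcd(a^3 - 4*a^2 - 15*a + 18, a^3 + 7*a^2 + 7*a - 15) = a^2 + 2*a - 3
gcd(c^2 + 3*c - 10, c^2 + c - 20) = c + 5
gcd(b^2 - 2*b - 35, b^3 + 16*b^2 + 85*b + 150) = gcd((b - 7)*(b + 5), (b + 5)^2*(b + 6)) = b + 5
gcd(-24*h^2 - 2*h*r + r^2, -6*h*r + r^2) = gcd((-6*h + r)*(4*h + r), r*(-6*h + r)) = -6*h + r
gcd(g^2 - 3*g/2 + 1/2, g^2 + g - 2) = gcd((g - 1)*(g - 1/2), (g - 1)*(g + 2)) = g - 1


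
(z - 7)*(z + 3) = z^2 - 4*z - 21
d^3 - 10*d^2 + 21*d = d*(d - 7)*(d - 3)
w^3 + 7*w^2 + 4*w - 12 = (w - 1)*(w + 2)*(w + 6)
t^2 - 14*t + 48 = (t - 8)*(t - 6)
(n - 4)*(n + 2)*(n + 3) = n^3 + n^2 - 14*n - 24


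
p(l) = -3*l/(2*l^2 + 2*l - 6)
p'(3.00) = 0.22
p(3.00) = -0.50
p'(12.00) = 0.01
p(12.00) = -0.12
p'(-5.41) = 0.11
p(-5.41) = 0.39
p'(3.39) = 0.15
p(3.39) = -0.43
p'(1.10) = 13.26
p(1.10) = 2.39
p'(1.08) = 11.00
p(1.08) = 2.15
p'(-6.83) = 0.05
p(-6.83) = 0.28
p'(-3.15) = 1.36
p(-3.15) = 1.25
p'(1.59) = 6.63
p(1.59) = -2.13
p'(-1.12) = 0.78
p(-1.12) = -0.59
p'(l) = -3*l*(-4*l - 2)/(2*l^2 + 2*l - 6)^2 - 3/(2*l^2 + 2*l - 6)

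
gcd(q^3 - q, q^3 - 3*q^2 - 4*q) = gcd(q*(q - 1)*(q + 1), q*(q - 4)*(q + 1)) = q^2 + q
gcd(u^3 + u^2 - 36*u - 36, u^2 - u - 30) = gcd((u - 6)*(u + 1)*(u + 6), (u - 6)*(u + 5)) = u - 6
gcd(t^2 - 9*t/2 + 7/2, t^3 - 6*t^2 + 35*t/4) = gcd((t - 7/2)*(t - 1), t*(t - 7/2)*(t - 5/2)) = t - 7/2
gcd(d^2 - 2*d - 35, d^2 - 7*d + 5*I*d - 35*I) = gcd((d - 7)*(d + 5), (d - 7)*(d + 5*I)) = d - 7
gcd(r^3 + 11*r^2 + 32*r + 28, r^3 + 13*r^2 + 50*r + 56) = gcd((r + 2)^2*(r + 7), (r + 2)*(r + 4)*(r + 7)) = r^2 + 9*r + 14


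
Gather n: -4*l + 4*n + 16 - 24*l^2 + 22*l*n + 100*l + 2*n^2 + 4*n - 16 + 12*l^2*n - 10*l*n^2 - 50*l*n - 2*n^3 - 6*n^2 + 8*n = -24*l^2 + 96*l - 2*n^3 + n^2*(-10*l - 4) + n*(12*l^2 - 28*l + 16)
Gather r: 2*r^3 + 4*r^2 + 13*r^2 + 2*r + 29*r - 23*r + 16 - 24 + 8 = 2*r^3 + 17*r^2 + 8*r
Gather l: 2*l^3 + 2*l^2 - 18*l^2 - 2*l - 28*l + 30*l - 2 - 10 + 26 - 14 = 2*l^3 - 16*l^2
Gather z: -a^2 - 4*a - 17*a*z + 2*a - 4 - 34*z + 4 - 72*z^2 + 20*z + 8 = -a^2 - 2*a - 72*z^2 + z*(-17*a - 14) + 8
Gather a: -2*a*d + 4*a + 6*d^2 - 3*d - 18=a*(4 - 2*d) + 6*d^2 - 3*d - 18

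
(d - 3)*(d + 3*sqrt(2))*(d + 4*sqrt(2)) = d^3 - 3*d^2 + 7*sqrt(2)*d^2 - 21*sqrt(2)*d + 24*d - 72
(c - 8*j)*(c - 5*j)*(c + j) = c^3 - 12*c^2*j + 27*c*j^2 + 40*j^3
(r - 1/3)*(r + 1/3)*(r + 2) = r^3 + 2*r^2 - r/9 - 2/9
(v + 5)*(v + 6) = v^2 + 11*v + 30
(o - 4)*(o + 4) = o^2 - 16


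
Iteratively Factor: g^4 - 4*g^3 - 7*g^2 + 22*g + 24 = (g + 1)*(g^3 - 5*g^2 - 2*g + 24) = (g - 4)*(g + 1)*(g^2 - g - 6) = (g - 4)*(g - 3)*(g + 1)*(g + 2)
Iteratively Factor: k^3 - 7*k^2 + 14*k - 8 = (k - 4)*(k^2 - 3*k + 2) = (k - 4)*(k - 1)*(k - 2)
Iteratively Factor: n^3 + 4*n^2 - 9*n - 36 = (n + 3)*(n^2 + n - 12) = (n - 3)*(n + 3)*(n + 4)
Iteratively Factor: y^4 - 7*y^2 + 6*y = (y - 1)*(y^3 + y^2 - 6*y) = (y - 2)*(y - 1)*(y^2 + 3*y) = y*(y - 2)*(y - 1)*(y + 3)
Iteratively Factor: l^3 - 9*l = (l + 3)*(l^2 - 3*l) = l*(l + 3)*(l - 3)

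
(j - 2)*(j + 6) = j^2 + 4*j - 12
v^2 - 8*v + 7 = (v - 7)*(v - 1)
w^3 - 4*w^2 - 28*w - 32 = (w - 8)*(w + 2)^2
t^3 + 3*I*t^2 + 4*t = t*(t - I)*(t + 4*I)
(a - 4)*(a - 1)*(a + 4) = a^3 - a^2 - 16*a + 16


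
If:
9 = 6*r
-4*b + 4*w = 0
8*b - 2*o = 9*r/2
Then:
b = w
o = 4*w - 27/8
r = 3/2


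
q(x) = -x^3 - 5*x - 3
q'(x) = -3*x^2 - 5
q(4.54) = -119.28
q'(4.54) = -66.83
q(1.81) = -17.98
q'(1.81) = -14.83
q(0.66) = -6.59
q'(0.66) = -6.31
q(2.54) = -32.09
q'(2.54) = -24.35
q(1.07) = -9.58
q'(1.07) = -8.43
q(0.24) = -4.21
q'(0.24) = -5.17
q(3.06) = -46.95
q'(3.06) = -33.09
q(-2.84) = 34.11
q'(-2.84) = -29.20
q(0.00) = -3.00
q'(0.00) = -5.00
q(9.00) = -777.00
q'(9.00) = -248.00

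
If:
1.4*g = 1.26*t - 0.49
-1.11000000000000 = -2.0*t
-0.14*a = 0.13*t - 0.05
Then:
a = -0.16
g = 0.15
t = 0.56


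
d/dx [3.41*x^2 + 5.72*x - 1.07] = 6.82*x + 5.72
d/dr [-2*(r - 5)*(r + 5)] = -4*r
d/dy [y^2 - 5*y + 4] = 2*y - 5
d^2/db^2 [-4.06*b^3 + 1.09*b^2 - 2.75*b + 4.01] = 2.18 - 24.36*b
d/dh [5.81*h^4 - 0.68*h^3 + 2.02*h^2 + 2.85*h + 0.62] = 23.24*h^3 - 2.04*h^2 + 4.04*h + 2.85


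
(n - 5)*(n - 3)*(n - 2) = n^3 - 10*n^2 + 31*n - 30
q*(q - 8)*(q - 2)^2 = q^4 - 12*q^3 + 36*q^2 - 32*q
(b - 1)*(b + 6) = b^2 + 5*b - 6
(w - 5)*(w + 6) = w^2 + w - 30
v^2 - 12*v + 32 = (v - 8)*(v - 4)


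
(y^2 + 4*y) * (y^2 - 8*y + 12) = y^4 - 4*y^3 - 20*y^2 + 48*y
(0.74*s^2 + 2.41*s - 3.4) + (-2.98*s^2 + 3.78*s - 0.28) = -2.24*s^2 + 6.19*s - 3.68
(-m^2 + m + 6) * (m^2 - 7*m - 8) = -m^4 + 8*m^3 + 7*m^2 - 50*m - 48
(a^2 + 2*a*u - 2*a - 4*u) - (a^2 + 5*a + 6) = 2*a*u - 7*a - 4*u - 6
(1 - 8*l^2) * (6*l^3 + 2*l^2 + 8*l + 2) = -48*l^5 - 16*l^4 - 58*l^3 - 14*l^2 + 8*l + 2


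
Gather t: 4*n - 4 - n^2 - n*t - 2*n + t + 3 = -n^2 + 2*n + t*(1 - n) - 1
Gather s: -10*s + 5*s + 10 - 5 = 5 - 5*s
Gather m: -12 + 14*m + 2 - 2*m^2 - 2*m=-2*m^2 + 12*m - 10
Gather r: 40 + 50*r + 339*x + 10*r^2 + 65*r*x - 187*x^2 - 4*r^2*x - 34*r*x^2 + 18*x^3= r^2*(10 - 4*x) + r*(-34*x^2 + 65*x + 50) + 18*x^3 - 187*x^2 + 339*x + 40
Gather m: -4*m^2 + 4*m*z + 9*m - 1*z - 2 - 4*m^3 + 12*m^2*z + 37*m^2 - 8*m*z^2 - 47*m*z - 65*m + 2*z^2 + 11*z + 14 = -4*m^3 + m^2*(12*z + 33) + m*(-8*z^2 - 43*z - 56) + 2*z^2 + 10*z + 12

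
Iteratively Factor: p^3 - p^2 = (p)*(p^2 - p) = p*(p - 1)*(p)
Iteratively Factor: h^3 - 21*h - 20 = (h - 5)*(h^2 + 5*h + 4) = (h - 5)*(h + 1)*(h + 4)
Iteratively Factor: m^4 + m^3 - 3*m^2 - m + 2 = (m + 2)*(m^3 - m^2 - m + 1) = (m - 1)*(m + 2)*(m^2 - 1) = (m - 1)^2*(m + 2)*(m + 1)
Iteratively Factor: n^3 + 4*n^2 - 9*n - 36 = (n + 3)*(n^2 + n - 12) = (n - 3)*(n + 3)*(n + 4)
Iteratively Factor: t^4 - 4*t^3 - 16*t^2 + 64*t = (t)*(t^3 - 4*t^2 - 16*t + 64) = t*(t - 4)*(t^2 - 16) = t*(t - 4)^2*(t + 4)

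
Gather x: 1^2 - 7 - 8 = -14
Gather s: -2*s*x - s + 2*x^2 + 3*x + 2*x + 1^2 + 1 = s*(-2*x - 1) + 2*x^2 + 5*x + 2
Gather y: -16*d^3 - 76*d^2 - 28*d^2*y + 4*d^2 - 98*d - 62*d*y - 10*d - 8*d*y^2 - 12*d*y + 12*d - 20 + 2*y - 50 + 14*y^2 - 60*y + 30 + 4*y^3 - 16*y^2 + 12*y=-16*d^3 - 72*d^2 - 96*d + 4*y^3 + y^2*(-8*d - 2) + y*(-28*d^2 - 74*d - 46) - 40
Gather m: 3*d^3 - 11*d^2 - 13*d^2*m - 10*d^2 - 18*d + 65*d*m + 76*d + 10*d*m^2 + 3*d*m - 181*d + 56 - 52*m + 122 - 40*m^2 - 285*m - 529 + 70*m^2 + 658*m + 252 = 3*d^3 - 21*d^2 - 123*d + m^2*(10*d + 30) + m*(-13*d^2 + 68*d + 321) - 99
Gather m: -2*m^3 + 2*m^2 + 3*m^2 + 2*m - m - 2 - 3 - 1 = -2*m^3 + 5*m^2 + m - 6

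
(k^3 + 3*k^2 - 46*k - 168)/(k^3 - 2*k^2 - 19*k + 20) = (k^2 - k - 42)/(k^2 - 6*k + 5)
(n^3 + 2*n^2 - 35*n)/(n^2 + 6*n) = (n^2 + 2*n - 35)/(n + 6)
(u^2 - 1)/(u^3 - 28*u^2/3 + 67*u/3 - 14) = 3*(u + 1)/(3*u^2 - 25*u + 42)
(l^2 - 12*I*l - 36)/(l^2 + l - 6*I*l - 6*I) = (l - 6*I)/(l + 1)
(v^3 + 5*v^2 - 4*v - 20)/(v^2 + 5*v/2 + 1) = 2*(v^2 + 3*v - 10)/(2*v + 1)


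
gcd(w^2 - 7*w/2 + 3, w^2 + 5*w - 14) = w - 2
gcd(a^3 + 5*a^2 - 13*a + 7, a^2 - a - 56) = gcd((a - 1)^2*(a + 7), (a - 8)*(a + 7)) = a + 7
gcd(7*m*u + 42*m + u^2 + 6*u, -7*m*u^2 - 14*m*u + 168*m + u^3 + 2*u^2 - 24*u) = u + 6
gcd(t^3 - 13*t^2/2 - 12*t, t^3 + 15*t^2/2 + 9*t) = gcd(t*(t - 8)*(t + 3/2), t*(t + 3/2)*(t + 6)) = t^2 + 3*t/2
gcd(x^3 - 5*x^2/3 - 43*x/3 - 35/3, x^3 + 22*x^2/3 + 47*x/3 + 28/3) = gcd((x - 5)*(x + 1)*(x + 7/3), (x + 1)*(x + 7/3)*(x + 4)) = x^2 + 10*x/3 + 7/3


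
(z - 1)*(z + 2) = z^2 + z - 2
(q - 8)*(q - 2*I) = q^2 - 8*q - 2*I*q + 16*I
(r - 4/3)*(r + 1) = r^2 - r/3 - 4/3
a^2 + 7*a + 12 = (a + 3)*(a + 4)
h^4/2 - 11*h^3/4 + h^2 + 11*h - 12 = (h/2 + 1)*(h - 4)*(h - 2)*(h - 3/2)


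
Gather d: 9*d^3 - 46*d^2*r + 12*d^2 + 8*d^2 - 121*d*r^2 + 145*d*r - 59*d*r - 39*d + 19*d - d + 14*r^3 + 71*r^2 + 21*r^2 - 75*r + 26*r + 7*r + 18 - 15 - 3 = 9*d^3 + d^2*(20 - 46*r) + d*(-121*r^2 + 86*r - 21) + 14*r^3 + 92*r^2 - 42*r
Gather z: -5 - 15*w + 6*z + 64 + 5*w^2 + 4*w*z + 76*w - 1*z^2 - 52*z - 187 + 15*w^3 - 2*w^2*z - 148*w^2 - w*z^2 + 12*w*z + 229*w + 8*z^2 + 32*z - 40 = 15*w^3 - 143*w^2 + 290*w + z^2*(7 - w) + z*(-2*w^2 + 16*w - 14) - 168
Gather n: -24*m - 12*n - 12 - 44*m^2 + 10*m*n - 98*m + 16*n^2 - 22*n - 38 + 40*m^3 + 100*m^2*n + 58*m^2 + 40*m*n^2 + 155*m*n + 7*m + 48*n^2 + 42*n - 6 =40*m^3 + 14*m^2 - 115*m + n^2*(40*m + 64) + n*(100*m^2 + 165*m + 8) - 56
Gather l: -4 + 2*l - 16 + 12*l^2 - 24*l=12*l^2 - 22*l - 20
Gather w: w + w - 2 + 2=2*w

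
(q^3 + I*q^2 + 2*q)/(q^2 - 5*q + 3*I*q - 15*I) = q*(q^2 + I*q + 2)/(q^2 + q*(-5 + 3*I) - 15*I)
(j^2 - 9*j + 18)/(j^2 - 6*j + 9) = (j - 6)/(j - 3)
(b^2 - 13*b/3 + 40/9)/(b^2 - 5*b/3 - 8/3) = (b - 5/3)/(b + 1)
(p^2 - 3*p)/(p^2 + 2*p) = (p - 3)/(p + 2)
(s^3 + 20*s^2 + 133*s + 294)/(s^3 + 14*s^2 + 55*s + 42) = (s + 7)/(s + 1)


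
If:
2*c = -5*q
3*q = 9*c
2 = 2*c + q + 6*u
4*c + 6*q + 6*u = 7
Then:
No Solution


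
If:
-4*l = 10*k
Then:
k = -2*l/5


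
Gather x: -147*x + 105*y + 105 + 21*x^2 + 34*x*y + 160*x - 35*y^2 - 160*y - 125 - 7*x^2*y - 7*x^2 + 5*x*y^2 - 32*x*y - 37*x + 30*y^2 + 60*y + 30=x^2*(14 - 7*y) + x*(5*y^2 + 2*y - 24) - 5*y^2 + 5*y + 10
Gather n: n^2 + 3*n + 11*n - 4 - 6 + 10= n^2 + 14*n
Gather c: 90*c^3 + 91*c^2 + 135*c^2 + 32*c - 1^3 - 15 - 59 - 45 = 90*c^3 + 226*c^2 + 32*c - 120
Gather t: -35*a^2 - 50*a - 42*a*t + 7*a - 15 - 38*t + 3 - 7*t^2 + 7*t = -35*a^2 - 43*a - 7*t^2 + t*(-42*a - 31) - 12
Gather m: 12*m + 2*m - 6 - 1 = 14*m - 7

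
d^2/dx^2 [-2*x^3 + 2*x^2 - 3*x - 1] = 4 - 12*x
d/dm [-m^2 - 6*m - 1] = -2*m - 6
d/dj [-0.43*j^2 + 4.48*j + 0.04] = 4.48 - 0.86*j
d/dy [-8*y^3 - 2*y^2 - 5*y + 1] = -24*y^2 - 4*y - 5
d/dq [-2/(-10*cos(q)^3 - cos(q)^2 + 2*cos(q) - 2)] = 4*(15*cos(q)^2 + cos(q) - 1)*sin(q)/(10*cos(q)^3 + cos(q)^2 - 2*cos(q) + 2)^2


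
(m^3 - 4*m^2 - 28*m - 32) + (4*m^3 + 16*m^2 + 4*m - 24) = 5*m^3 + 12*m^2 - 24*m - 56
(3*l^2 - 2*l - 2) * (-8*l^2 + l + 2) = -24*l^4 + 19*l^3 + 20*l^2 - 6*l - 4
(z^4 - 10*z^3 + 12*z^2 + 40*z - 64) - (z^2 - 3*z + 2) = z^4 - 10*z^3 + 11*z^2 + 43*z - 66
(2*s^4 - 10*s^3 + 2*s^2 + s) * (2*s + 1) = 4*s^5 - 18*s^4 - 6*s^3 + 4*s^2 + s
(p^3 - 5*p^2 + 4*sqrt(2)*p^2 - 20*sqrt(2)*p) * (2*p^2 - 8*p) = 2*p^5 - 18*p^4 + 8*sqrt(2)*p^4 - 72*sqrt(2)*p^3 + 40*p^3 + 160*sqrt(2)*p^2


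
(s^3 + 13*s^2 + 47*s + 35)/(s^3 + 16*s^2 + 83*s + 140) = (s + 1)/(s + 4)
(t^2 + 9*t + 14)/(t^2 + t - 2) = (t + 7)/(t - 1)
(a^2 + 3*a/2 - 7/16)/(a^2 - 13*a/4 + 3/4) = (a + 7/4)/(a - 3)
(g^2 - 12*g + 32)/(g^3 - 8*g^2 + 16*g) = (g - 8)/(g*(g - 4))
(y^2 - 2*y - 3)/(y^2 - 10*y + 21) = (y + 1)/(y - 7)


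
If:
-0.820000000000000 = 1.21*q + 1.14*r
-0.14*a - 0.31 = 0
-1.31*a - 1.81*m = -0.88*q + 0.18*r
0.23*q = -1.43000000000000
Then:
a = -2.21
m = -2.00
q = -6.22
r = 5.88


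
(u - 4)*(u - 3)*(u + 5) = u^3 - 2*u^2 - 23*u + 60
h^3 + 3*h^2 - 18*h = h*(h - 3)*(h + 6)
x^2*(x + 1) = x^3 + x^2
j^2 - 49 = (j - 7)*(j + 7)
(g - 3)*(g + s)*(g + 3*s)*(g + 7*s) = g^4 + 11*g^3*s - 3*g^3 + 31*g^2*s^2 - 33*g^2*s + 21*g*s^3 - 93*g*s^2 - 63*s^3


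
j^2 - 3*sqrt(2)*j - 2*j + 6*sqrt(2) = (j - 2)*(j - 3*sqrt(2))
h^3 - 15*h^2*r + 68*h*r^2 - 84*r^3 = (h - 7*r)*(h - 6*r)*(h - 2*r)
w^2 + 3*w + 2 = (w + 1)*(w + 2)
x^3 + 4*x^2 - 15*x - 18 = (x - 3)*(x + 1)*(x + 6)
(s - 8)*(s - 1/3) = s^2 - 25*s/3 + 8/3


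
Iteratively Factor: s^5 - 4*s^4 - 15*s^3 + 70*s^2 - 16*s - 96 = (s - 3)*(s^4 - s^3 - 18*s^2 + 16*s + 32) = (s - 4)*(s - 3)*(s^3 + 3*s^2 - 6*s - 8) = (s - 4)*(s - 3)*(s + 1)*(s^2 + 2*s - 8) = (s - 4)*(s - 3)*(s - 2)*(s + 1)*(s + 4)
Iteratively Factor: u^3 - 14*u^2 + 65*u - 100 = (u - 5)*(u^2 - 9*u + 20) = (u - 5)*(u - 4)*(u - 5)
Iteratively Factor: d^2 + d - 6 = (d - 2)*(d + 3)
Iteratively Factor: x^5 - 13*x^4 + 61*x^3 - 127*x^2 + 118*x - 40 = (x - 1)*(x^4 - 12*x^3 + 49*x^2 - 78*x + 40) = (x - 1)^2*(x^3 - 11*x^2 + 38*x - 40) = (x - 4)*(x - 1)^2*(x^2 - 7*x + 10) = (x - 4)*(x - 2)*(x - 1)^2*(x - 5)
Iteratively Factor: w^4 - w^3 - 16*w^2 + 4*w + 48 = (w + 3)*(w^3 - 4*w^2 - 4*w + 16) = (w - 2)*(w + 3)*(w^2 - 2*w - 8) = (w - 4)*(w - 2)*(w + 3)*(w + 2)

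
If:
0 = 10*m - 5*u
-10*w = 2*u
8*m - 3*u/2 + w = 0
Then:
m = 0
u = 0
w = 0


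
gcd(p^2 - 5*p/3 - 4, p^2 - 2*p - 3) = p - 3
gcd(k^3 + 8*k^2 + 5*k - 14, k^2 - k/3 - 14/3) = k + 2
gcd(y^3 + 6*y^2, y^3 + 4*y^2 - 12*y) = y^2 + 6*y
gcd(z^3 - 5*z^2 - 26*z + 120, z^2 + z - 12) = 1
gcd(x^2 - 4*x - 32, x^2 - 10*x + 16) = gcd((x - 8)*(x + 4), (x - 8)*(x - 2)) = x - 8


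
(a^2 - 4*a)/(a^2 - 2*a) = (a - 4)/(a - 2)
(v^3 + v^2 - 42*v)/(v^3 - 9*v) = (v^2 + v - 42)/(v^2 - 9)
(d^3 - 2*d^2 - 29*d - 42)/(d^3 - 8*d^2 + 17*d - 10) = (d^3 - 2*d^2 - 29*d - 42)/(d^3 - 8*d^2 + 17*d - 10)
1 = 1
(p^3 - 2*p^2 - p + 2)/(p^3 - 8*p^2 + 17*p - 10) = (p + 1)/(p - 5)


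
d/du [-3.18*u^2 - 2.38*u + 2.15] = -6.36*u - 2.38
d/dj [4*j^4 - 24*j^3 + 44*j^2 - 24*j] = 16*j^3 - 72*j^2 + 88*j - 24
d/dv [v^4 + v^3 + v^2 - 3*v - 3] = 4*v^3 + 3*v^2 + 2*v - 3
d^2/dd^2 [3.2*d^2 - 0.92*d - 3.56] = 6.40000000000000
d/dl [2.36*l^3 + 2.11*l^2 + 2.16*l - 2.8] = 7.08*l^2 + 4.22*l + 2.16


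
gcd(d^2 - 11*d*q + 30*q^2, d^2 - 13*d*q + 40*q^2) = -d + 5*q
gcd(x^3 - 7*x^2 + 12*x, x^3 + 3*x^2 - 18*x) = x^2 - 3*x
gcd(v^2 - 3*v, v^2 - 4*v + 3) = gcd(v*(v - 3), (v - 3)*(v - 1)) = v - 3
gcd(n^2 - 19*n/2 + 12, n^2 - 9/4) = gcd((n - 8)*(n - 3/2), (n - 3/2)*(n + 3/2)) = n - 3/2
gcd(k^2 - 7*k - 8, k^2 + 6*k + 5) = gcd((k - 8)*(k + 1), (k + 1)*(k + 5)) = k + 1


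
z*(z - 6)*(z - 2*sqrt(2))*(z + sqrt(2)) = z^4 - 6*z^3 - sqrt(2)*z^3 - 4*z^2 + 6*sqrt(2)*z^2 + 24*z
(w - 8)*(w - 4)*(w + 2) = w^3 - 10*w^2 + 8*w + 64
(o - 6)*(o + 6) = o^2 - 36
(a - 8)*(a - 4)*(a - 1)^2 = a^4 - 14*a^3 + 57*a^2 - 76*a + 32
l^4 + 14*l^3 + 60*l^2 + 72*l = l*(l + 2)*(l + 6)^2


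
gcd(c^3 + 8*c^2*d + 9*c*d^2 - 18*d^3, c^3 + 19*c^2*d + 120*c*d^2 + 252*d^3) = c + 6*d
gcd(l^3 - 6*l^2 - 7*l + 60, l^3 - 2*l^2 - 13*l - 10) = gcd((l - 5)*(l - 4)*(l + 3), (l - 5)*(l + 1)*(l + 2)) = l - 5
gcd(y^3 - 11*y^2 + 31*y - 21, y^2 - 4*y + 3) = y^2 - 4*y + 3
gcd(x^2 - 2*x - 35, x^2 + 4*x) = 1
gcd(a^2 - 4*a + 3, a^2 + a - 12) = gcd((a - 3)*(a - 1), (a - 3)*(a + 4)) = a - 3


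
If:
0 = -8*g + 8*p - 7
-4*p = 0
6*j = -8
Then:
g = -7/8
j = -4/3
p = 0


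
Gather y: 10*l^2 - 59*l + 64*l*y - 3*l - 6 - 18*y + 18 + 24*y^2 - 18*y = 10*l^2 - 62*l + 24*y^2 + y*(64*l - 36) + 12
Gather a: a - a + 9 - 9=0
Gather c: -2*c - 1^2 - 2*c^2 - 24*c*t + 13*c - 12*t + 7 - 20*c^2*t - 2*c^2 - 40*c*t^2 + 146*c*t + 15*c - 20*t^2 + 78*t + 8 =c^2*(-20*t - 4) + c*(-40*t^2 + 122*t + 26) - 20*t^2 + 66*t + 14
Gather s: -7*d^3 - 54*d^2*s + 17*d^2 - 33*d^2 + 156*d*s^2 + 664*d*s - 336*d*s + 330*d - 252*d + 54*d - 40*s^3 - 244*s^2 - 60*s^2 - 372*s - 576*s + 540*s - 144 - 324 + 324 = -7*d^3 - 16*d^2 + 132*d - 40*s^3 + s^2*(156*d - 304) + s*(-54*d^2 + 328*d - 408) - 144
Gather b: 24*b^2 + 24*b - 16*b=24*b^2 + 8*b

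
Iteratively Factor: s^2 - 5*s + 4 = (s - 4)*(s - 1)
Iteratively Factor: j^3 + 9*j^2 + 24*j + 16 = (j + 4)*(j^2 + 5*j + 4) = (j + 1)*(j + 4)*(j + 4)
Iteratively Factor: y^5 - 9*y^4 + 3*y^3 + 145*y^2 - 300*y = (y - 5)*(y^4 - 4*y^3 - 17*y^2 + 60*y) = y*(y - 5)*(y^3 - 4*y^2 - 17*y + 60) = y*(y - 5)^2*(y^2 + y - 12) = y*(y - 5)^2*(y + 4)*(y - 3)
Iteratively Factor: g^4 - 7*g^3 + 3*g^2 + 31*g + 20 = (g + 1)*(g^3 - 8*g^2 + 11*g + 20) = (g - 4)*(g + 1)*(g^2 - 4*g - 5) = (g - 5)*(g - 4)*(g + 1)*(g + 1)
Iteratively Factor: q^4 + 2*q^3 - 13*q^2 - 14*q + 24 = (q + 2)*(q^3 - 13*q + 12) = (q + 2)*(q + 4)*(q^2 - 4*q + 3) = (q - 1)*(q + 2)*(q + 4)*(q - 3)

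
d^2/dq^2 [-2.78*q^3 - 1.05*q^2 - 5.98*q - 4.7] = -16.68*q - 2.1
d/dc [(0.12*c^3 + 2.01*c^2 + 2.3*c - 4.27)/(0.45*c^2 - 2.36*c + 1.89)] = (0.054*c^4 - 0.5664*c^3 - 5.0982*c^2 + 11.4408*c - 5.7302)/(0.2025*c^4 - 2.124*c^3 + 7.2706*c^2 - 8.9208*c + 3.5721)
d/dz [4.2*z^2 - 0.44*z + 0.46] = 8.4*z - 0.44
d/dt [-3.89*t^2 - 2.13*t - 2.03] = -7.78*t - 2.13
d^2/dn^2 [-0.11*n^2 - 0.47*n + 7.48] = -0.220000000000000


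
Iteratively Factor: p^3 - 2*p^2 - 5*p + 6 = (p - 3)*(p^2 + p - 2) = (p - 3)*(p - 1)*(p + 2)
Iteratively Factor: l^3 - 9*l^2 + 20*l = (l)*(l^2 - 9*l + 20) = l*(l - 5)*(l - 4)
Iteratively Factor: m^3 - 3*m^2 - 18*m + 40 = (m + 4)*(m^2 - 7*m + 10) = (m - 5)*(m + 4)*(m - 2)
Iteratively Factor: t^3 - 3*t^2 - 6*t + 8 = (t - 1)*(t^2 - 2*t - 8) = (t - 1)*(t + 2)*(t - 4)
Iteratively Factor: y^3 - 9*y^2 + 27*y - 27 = (y - 3)*(y^2 - 6*y + 9) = (y - 3)^2*(y - 3)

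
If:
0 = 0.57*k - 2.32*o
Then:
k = 4.07017543859649*o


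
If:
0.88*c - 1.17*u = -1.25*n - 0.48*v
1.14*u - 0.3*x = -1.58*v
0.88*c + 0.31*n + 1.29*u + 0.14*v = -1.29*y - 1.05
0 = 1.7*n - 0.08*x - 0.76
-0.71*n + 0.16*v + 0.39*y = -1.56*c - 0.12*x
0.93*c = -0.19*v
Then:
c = -0.63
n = 1.66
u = 2.56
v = 3.06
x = 25.87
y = -3.68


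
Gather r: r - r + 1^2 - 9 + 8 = 0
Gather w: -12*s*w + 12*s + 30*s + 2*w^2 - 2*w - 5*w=42*s + 2*w^2 + w*(-12*s - 7)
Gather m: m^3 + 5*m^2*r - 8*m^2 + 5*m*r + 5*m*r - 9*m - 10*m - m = m^3 + m^2*(5*r - 8) + m*(10*r - 20)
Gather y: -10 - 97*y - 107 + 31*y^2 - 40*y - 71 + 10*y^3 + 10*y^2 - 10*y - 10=10*y^3 + 41*y^2 - 147*y - 198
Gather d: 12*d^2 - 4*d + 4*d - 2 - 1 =12*d^2 - 3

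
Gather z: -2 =-2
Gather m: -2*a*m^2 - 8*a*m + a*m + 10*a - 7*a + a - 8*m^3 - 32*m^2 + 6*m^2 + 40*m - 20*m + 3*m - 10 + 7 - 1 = 4*a - 8*m^3 + m^2*(-2*a - 26) + m*(23 - 7*a) - 4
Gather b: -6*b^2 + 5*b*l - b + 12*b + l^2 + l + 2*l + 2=-6*b^2 + b*(5*l + 11) + l^2 + 3*l + 2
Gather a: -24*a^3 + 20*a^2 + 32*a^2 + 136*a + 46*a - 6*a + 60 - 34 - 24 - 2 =-24*a^3 + 52*a^2 + 176*a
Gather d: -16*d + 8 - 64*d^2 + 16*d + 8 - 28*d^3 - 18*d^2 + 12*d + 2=-28*d^3 - 82*d^2 + 12*d + 18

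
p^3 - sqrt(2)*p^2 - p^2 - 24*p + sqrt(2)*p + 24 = (p - 1)*(p - 4*sqrt(2))*(p + 3*sqrt(2))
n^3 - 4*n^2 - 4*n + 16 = (n - 4)*(n - 2)*(n + 2)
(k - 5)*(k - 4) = k^2 - 9*k + 20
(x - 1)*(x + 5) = x^2 + 4*x - 5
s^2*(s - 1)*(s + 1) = s^4 - s^2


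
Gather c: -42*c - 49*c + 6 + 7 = 13 - 91*c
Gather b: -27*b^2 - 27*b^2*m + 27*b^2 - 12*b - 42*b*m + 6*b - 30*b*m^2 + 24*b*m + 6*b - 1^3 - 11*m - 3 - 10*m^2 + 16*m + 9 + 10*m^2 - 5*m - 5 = -27*b^2*m + b*(-30*m^2 - 18*m)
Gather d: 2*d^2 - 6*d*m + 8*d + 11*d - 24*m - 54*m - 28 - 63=2*d^2 + d*(19 - 6*m) - 78*m - 91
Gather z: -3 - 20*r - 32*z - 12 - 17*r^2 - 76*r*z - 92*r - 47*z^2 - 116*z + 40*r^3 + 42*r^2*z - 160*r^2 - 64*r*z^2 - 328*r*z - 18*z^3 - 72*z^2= 40*r^3 - 177*r^2 - 112*r - 18*z^3 + z^2*(-64*r - 119) + z*(42*r^2 - 404*r - 148) - 15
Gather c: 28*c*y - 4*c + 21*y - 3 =c*(28*y - 4) + 21*y - 3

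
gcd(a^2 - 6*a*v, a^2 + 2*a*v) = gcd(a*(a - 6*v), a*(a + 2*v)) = a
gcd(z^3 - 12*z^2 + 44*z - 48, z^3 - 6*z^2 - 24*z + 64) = z - 2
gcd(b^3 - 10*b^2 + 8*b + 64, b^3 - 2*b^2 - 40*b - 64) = b^2 - 6*b - 16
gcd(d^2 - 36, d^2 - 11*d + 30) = d - 6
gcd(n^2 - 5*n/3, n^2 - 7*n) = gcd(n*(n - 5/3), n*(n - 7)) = n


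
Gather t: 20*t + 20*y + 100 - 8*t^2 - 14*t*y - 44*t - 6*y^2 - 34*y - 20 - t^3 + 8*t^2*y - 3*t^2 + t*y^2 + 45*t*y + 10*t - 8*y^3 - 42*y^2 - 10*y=-t^3 + t^2*(8*y - 11) + t*(y^2 + 31*y - 14) - 8*y^3 - 48*y^2 - 24*y + 80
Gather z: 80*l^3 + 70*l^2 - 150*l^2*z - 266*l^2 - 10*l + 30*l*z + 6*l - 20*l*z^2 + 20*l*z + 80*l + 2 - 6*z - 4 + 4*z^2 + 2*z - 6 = 80*l^3 - 196*l^2 + 76*l + z^2*(4 - 20*l) + z*(-150*l^2 + 50*l - 4) - 8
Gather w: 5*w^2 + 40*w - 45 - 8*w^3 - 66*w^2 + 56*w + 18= -8*w^3 - 61*w^2 + 96*w - 27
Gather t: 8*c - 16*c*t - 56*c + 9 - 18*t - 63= -48*c + t*(-16*c - 18) - 54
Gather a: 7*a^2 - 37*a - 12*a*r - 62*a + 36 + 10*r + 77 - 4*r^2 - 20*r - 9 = 7*a^2 + a*(-12*r - 99) - 4*r^2 - 10*r + 104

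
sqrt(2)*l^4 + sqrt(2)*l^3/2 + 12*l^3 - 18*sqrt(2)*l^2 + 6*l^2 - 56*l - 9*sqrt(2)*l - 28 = (l - 2*sqrt(2))*(l + sqrt(2))*(l + 7*sqrt(2))*(sqrt(2)*l + sqrt(2)/2)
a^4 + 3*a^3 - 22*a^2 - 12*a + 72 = (a - 3)*(a - 2)*(a + 2)*(a + 6)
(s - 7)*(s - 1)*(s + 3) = s^3 - 5*s^2 - 17*s + 21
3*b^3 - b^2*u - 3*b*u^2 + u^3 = (-3*b + u)*(-b + u)*(b + u)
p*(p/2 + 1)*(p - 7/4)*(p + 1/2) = p^4/2 + 3*p^3/8 - 27*p^2/16 - 7*p/8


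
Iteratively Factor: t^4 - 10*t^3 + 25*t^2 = (t)*(t^3 - 10*t^2 + 25*t) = t^2*(t^2 - 10*t + 25) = t^2*(t - 5)*(t - 5)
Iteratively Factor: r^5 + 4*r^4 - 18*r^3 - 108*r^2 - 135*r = (r + 3)*(r^4 + r^3 - 21*r^2 - 45*r) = (r + 3)^2*(r^3 - 2*r^2 - 15*r) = (r + 3)^3*(r^2 - 5*r) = (r - 5)*(r + 3)^3*(r)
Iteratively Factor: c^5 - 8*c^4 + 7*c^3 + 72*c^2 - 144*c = (c - 3)*(c^4 - 5*c^3 - 8*c^2 + 48*c) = c*(c - 3)*(c^3 - 5*c^2 - 8*c + 48) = c*(c - 4)*(c - 3)*(c^2 - c - 12) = c*(c - 4)^2*(c - 3)*(c + 3)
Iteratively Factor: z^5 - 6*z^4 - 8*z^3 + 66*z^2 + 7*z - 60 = (z + 3)*(z^4 - 9*z^3 + 19*z^2 + 9*z - 20) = (z - 5)*(z + 3)*(z^3 - 4*z^2 - z + 4) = (z - 5)*(z + 1)*(z + 3)*(z^2 - 5*z + 4) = (z - 5)*(z - 1)*(z + 1)*(z + 3)*(z - 4)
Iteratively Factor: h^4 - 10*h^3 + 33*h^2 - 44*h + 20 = (h - 5)*(h^3 - 5*h^2 + 8*h - 4) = (h - 5)*(h - 1)*(h^2 - 4*h + 4) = (h - 5)*(h - 2)*(h - 1)*(h - 2)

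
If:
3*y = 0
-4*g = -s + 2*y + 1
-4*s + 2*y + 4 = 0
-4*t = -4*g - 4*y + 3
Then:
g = 0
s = 1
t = -3/4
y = 0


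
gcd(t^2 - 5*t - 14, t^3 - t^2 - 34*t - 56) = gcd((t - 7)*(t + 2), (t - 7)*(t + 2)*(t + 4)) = t^2 - 5*t - 14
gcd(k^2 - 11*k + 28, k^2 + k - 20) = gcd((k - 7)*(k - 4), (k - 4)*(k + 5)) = k - 4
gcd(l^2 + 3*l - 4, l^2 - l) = l - 1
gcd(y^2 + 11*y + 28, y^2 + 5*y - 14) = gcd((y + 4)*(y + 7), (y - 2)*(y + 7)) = y + 7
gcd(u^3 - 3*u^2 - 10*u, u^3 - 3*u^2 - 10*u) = u^3 - 3*u^2 - 10*u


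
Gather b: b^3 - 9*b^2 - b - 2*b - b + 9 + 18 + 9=b^3 - 9*b^2 - 4*b + 36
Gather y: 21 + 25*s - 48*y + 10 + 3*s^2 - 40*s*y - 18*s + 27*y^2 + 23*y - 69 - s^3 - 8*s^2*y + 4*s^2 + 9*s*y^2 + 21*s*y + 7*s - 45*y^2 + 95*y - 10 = -s^3 + 7*s^2 + 14*s + y^2*(9*s - 18) + y*(-8*s^2 - 19*s + 70) - 48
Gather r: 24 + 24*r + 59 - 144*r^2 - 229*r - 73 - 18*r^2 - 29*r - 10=-162*r^2 - 234*r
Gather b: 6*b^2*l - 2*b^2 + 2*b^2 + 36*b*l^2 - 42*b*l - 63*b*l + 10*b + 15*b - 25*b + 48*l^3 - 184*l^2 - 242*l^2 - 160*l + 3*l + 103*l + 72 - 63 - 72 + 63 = 6*b^2*l + b*(36*l^2 - 105*l) + 48*l^3 - 426*l^2 - 54*l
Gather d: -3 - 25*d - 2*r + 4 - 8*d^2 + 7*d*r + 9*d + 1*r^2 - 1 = -8*d^2 + d*(7*r - 16) + r^2 - 2*r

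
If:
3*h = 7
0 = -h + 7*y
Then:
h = 7/3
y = 1/3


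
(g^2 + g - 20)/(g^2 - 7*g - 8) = (-g^2 - g + 20)/(-g^2 + 7*g + 8)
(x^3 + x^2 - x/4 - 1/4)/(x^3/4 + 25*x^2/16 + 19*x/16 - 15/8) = 4*(4*x^3 + 4*x^2 - x - 1)/(4*x^3 + 25*x^2 + 19*x - 30)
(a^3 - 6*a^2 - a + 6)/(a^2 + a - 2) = (a^2 - 5*a - 6)/(a + 2)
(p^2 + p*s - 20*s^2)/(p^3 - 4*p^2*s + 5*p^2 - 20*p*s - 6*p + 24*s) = (p + 5*s)/(p^2 + 5*p - 6)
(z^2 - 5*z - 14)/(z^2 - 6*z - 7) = (z + 2)/(z + 1)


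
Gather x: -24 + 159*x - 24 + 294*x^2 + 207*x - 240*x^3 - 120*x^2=-240*x^3 + 174*x^2 + 366*x - 48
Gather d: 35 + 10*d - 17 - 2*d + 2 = 8*d + 20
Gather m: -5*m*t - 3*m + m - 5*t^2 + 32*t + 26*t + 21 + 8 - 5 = m*(-5*t - 2) - 5*t^2 + 58*t + 24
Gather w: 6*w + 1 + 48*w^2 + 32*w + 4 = 48*w^2 + 38*w + 5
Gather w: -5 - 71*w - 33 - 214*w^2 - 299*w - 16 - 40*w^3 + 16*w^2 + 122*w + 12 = -40*w^3 - 198*w^2 - 248*w - 42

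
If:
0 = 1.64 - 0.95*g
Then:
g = 1.73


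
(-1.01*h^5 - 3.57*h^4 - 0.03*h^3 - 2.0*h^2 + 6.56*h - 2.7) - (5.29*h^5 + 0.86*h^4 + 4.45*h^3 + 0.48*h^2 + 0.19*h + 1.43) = -6.3*h^5 - 4.43*h^4 - 4.48*h^3 - 2.48*h^2 + 6.37*h - 4.13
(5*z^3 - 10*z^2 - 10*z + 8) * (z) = 5*z^4 - 10*z^3 - 10*z^2 + 8*z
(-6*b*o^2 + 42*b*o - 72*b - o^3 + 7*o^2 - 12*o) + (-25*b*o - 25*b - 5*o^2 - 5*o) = -6*b*o^2 + 17*b*o - 97*b - o^3 + 2*o^2 - 17*o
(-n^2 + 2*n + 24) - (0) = -n^2 + 2*n + 24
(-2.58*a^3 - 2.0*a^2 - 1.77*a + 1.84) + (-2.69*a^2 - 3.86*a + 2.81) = -2.58*a^3 - 4.69*a^2 - 5.63*a + 4.65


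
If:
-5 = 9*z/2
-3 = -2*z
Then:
No Solution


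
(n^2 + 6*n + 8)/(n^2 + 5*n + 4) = (n + 2)/(n + 1)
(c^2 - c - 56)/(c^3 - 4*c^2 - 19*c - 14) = (-c^2 + c + 56)/(-c^3 + 4*c^2 + 19*c + 14)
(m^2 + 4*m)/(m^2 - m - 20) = m/(m - 5)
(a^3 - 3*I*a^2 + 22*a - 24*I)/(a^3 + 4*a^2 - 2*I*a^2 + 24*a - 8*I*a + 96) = (a - I)/(a + 4)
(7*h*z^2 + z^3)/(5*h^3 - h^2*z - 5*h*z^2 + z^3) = z^2*(7*h + z)/(5*h^3 - h^2*z - 5*h*z^2 + z^3)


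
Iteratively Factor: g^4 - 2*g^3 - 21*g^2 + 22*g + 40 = (g + 1)*(g^3 - 3*g^2 - 18*g + 40) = (g - 5)*(g + 1)*(g^2 + 2*g - 8) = (g - 5)*(g + 1)*(g + 4)*(g - 2)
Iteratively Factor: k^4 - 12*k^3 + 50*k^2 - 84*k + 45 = (k - 5)*(k^3 - 7*k^2 + 15*k - 9) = (k - 5)*(k - 3)*(k^2 - 4*k + 3) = (k - 5)*(k - 3)*(k - 1)*(k - 3)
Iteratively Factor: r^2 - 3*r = (r)*(r - 3)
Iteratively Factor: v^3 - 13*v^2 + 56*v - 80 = (v - 4)*(v^2 - 9*v + 20) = (v - 5)*(v - 4)*(v - 4)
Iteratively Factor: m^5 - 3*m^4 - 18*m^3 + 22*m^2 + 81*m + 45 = (m + 1)*(m^4 - 4*m^3 - 14*m^2 + 36*m + 45) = (m + 1)^2*(m^3 - 5*m^2 - 9*m + 45) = (m - 5)*(m + 1)^2*(m^2 - 9) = (m - 5)*(m - 3)*(m + 1)^2*(m + 3)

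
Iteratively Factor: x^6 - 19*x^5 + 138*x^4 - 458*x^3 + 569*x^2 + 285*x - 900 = (x - 3)*(x^5 - 16*x^4 + 90*x^3 - 188*x^2 + 5*x + 300) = (x - 5)*(x - 3)*(x^4 - 11*x^3 + 35*x^2 - 13*x - 60) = (x - 5)^2*(x - 3)*(x^3 - 6*x^2 + 5*x + 12) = (x - 5)^2*(x - 4)*(x - 3)*(x^2 - 2*x - 3) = (x - 5)^2*(x - 4)*(x - 3)^2*(x + 1)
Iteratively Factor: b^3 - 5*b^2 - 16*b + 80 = (b - 4)*(b^2 - b - 20) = (b - 5)*(b - 4)*(b + 4)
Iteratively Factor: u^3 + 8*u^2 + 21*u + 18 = (u + 3)*(u^2 + 5*u + 6) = (u + 3)^2*(u + 2)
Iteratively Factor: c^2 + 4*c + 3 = (c + 1)*(c + 3)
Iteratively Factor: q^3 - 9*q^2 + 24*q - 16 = (q - 1)*(q^2 - 8*q + 16) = (q - 4)*(q - 1)*(q - 4)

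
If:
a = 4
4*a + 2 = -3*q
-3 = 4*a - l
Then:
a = 4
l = 19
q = -6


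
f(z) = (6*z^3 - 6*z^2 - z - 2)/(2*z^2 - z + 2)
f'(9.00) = 3.06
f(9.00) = 25.01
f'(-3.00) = 3.28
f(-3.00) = -9.35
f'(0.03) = -1.14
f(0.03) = -1.03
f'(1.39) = 3.56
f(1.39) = 0.25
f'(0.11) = -1.43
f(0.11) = -1.14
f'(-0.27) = 0.66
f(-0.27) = -0.95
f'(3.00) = 3.43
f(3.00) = 6.06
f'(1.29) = 3.44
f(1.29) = -0.10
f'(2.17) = 3.65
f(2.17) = 3.12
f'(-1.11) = 3.30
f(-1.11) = -2.96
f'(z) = (1 - 4*z)*(6*z^3 - 6*z^2 - z - 2)/(2*z^2 - z + 2)^2 + (18*z^2 - 12*z - 1)/(2*z^2 - z + 2)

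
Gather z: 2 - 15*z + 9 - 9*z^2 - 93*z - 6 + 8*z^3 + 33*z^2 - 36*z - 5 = 8*z^3 + 24*z^2 - 144*z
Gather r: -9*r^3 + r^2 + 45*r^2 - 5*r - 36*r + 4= -9*r^3 + 46*r^2 - 41*r + 4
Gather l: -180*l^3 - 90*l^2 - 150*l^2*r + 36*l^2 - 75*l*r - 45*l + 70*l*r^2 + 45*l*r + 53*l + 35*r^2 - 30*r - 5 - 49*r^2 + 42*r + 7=-180*l^3 + l^2*(-150*r - 54) + l*(70*r^2 - 30*r + 8) - 14*r^2 + 12*r + 2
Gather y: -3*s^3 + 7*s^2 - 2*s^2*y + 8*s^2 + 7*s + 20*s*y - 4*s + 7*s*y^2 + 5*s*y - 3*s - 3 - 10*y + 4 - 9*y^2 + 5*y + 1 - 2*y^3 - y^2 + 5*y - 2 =-3*s^3 + 15*s^2 - 2*y^3 + y^2*(7*s - 10) + y*(-2*s^2 + 25*s)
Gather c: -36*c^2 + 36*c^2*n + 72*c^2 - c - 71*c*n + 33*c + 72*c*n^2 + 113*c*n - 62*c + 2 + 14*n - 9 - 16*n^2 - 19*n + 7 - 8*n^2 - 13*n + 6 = c^2*(36*n + 36) + c*(72*n^2 + 42*n - 30) - 24*n^2 - 18*n + 6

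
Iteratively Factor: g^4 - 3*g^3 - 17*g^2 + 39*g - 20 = (g - 5)*(g^3 + 2*g^2 - 7*g + 4) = (g - 5)*(g + 4)*(g^2 - 2*g + 1) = (g - 5)*(g - 1)*(g + 4)*(g - 1)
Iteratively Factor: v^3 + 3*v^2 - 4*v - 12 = (v + 3)*(v^2 - 4) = (v + 2)*(v + 3)*(v - 2)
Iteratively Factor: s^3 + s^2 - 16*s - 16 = (s + 1)*(s^2 - 16) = (s + 1)*(s + 4)*(s - 4)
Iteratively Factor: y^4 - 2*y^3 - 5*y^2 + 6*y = (y + 2)*(y^3 - 4*y^2 + 3*y) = (y - 1)*(y + 2)*(y^2 - 3*y) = y*(y - 1)*(y + 2)*(y - 3)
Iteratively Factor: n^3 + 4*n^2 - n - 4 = (n + 4)*(n^2 - 1) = (n - 1)*(n + 4)*(n + 1)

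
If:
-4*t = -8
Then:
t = 2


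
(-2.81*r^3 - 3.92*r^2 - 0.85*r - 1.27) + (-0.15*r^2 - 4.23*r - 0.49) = -2.81*r^3 - 4.07*r^2 - 5.08*r - 1.76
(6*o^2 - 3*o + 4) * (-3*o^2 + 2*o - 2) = -18*o^4 + 21*o^3 - 30*o^2 + 14*o - 8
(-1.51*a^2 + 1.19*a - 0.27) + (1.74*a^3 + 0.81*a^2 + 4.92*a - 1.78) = 1.74*a^3 - 0.7*a^2 + 6.11*a - 2.05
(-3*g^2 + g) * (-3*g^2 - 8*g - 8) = 9*g^4 + 21*g^3 + 16*g^2 - 8*g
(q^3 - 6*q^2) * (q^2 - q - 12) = q^5 - 7*q^4 - 6*q^3 + 72*q^2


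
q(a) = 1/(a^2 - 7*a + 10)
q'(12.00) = 0.00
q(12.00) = 0.01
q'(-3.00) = 0.01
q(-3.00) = 0.02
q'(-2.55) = 0.01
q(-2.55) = 0.03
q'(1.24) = 0.55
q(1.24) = 0.35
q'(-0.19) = 0.06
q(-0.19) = 0.09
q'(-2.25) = 0.01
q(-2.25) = 0.03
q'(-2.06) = 0.01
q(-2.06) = 0.03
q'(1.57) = 1.77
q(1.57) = 0.68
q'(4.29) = -0.60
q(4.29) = -0.62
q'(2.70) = 0.62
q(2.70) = -0.62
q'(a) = (7 - 2*a)/(a^2 - 7*a + 10)^2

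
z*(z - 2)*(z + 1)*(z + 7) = z^4 + 6*z^3 - 9*z^2 - 14*z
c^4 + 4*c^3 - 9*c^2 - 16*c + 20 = (c - 2)*(c - 1)*(c + 2)*(c + 5)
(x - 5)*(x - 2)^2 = x^3 - 9*x^2 + 24*x - 20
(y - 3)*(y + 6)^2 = y^3 + 9*y^2 - 108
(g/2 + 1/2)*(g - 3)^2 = g^3/2 - 5*g^2/2 + 3*g/2 + 9/2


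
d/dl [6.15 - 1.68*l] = -1.68000000000000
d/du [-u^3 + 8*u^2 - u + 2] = -3*u^2 + 16*u - 1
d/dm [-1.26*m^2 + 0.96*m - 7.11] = 0.96 - 2.52*m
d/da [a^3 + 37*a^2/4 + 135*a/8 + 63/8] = 3*a^2 + 37*a/2 + 135/8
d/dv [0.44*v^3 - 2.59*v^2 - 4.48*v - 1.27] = 1.32*v^2 - 5.18*v - 4.48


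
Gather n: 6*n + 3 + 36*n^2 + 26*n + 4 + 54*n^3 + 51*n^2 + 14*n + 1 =54*n^3 + 87*n^2 + 46*n + 8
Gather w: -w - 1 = -w - 1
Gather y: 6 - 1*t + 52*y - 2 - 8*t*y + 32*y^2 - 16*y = -t + 32*y^2 + y*(36 - 8*t) + 4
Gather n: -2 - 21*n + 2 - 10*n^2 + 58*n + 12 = -10*n^2 + 37*n + 12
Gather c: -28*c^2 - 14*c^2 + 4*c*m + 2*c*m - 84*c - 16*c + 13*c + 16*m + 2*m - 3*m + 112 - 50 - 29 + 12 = -42*c^2 + c*(6*m - 87) + 15*m + 45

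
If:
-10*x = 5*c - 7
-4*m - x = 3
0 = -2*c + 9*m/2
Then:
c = -333/115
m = -148/115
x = 247/115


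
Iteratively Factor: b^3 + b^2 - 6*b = (b - 2)*(b^2 + 3*b) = b*(b - 2)*(b + 3)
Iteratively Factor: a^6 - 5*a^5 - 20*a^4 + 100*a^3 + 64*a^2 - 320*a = (a - 4)*(a^5 - a^4 - 24*a^3 + 4*a^2 + 80*a) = (a - 4)*(a - 2)*(a^4 + a^3 - 22*a^2 - 40*a) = (a - 4)*(a - 2)*(a + 2)*(a^3 - a^2 - 20*a) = (a - 5)*(a - 4)*(a - 2)*(a + 2)*(a^2 + 4*a) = (a - 5)*(a - 4)*(a - 2)*(a + 2)*(a + 4)*(a)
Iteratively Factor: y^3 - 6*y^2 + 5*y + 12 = (y + 1)*(y^2 - 7*y + 12) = (y - 3)*(y + 1)*(y - 4)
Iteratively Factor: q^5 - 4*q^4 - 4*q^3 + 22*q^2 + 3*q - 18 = (q + 1)*(q^4 - 5*q^3 + q^2 + 21*q - 18) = (q - 3)*(q + 1)*(q^3 - 2*q^2 - 5*q + 6) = (q - 3)*(q - 1)*(q + 1)*(q^2 - q - 6) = (q - 3)^2*(q - 1)*(q + 1)*(q + 2)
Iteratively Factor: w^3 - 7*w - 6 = (w + 2)*(w^2 - 2*w - 3) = (w - 3)*(w + 2)*(w + 1)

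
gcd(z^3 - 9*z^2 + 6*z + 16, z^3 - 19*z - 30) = 1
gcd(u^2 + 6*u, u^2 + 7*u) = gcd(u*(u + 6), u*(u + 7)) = u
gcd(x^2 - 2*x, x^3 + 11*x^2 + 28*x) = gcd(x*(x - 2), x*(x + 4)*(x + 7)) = x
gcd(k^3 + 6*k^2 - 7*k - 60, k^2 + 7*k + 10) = k + 5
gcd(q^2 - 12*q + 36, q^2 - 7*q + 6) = q - 6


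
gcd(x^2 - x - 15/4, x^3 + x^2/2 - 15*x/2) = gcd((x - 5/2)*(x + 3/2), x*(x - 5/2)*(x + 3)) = x - 5/2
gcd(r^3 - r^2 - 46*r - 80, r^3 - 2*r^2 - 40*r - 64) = r^2 - 6*r - 16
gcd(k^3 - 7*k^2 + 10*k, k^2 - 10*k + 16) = k - 2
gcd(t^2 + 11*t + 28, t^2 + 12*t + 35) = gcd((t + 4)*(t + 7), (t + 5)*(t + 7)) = t + 7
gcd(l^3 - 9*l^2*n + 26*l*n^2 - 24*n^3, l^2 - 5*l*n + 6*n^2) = l^2 - 5*l*n + 6*n^2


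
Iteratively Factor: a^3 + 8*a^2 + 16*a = (a + 4)*(a^2 + 4*a) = a*(a + 4)*(a + 4)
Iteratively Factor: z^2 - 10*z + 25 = (z - 5)*(z - 5)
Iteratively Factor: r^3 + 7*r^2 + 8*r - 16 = (r - 1)*(r^2 + 8*r + 16) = (r - 1)*(r + 4)*(r + 4)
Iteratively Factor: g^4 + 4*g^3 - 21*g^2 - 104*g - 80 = (g + 4)*(g^3 - 21*g - 20) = (g - 5)*(g + 4)*(g^2 + 5*g + 4) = (g - 5)*(g + 1)*(g + 4)*(g + 4)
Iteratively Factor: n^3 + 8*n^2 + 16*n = (n + 4)*(n^2 + 4*n) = (n + 4)^2*(n)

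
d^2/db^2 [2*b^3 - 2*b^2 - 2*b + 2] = 12*b - 4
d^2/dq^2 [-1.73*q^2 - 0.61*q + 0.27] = -3.46000000000000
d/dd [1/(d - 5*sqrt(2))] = -1/(d - 5*sqrt(2))^2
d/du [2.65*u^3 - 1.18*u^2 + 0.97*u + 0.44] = 7.95*u^2 - 2.36*u + 0.97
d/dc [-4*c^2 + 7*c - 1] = 7 - 8*c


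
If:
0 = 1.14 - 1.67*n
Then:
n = 0.68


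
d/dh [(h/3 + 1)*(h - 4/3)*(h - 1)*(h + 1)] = 4*h^3/3 + 5*h^2/3 - 10*h/3 - 5/9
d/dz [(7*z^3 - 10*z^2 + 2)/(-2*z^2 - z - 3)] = (-14*z^4 - 14*z^3 - 53*z^2 + 68*z + 2)/(4*z^4 + 4*z^3 + 13*z^2 + 6*z + 9)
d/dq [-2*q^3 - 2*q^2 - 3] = 2*q*(-3*q - 2)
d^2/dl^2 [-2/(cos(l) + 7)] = 2*(cos(l)^2 - 7*cos(l) - 2)/(cos(l) + 7)^3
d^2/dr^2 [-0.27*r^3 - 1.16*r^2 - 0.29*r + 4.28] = -1.62*r - 2.32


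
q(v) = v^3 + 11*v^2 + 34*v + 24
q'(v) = 3*v^2 + 22*v + 34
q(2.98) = 249.47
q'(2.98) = 126.20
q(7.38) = 1275.98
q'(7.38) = 359.75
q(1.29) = 88.31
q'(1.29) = 67.37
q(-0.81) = 3.15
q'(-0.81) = 18.15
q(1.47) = 100.93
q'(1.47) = 72.82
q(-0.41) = 11.84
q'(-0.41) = 25.48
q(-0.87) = 2.09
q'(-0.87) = 17.13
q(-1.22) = -2.92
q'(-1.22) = 11.63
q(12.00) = 3744.00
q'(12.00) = 730.00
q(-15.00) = -1386.00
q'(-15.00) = 379.00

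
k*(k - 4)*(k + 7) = k^3 + 3*k^2 - 28*k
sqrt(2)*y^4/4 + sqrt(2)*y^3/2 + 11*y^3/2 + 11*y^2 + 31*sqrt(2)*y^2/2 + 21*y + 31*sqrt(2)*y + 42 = (y/2 + 1)*(y + 3*sqrt(2))*(y + 7*sqrt(2))*(sqrt(2)*y/2 + 1)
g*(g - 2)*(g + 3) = g^3 + g^2 - 6*g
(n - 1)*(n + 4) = n^2 + 3*n - 4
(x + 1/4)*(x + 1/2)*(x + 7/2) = x^3 + 17*x^2/4 + 11*x/4 + 7/16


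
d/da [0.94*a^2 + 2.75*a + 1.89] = 1.88*a + 2.75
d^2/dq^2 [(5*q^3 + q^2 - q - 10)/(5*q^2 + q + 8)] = 6*(-75*q^3 - 250*q^2 + 310*q + 154)/(125*q^6 + 75*q^5 + 615*q^4 + 241*q^3 + 984*q^2 + 192*q + 512)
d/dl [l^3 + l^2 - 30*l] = 3*l^2 + 2*l - 30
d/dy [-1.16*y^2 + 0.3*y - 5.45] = 0.3 - 2.32*y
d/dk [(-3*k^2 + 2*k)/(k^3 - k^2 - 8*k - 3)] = (-k*(3*k - 2)*(-3*k^2 + 2*k + 8) + 2*(3*k - 1)*(-k^3 + k^2 + 8*k + 3))/(-k^3 + k^2 + 8*k + 3)^2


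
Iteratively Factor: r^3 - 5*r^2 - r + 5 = (r - 1)*(r^2 - 4*r - 5) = (r - 1)*(r + 1)*(r - 5)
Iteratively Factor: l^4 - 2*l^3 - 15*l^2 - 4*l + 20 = (l - 1)*(l^3 - l^2 - 16*l - 20) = (l - 1)*(l + 2)*(l^2 - 3*l - 10) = (l - 5)*(l - 1)*(l + 2)*(l + 2)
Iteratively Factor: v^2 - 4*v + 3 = (v - 1)*(v - 3)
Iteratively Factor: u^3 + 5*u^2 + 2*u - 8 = (u - 1)*(u^2 + 6*u + 8) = (u - 1)*(u + 2)*(u + 4)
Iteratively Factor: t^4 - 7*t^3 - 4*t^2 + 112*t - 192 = (t - 4)*(t^3 - 3*t^2 - 16*t + 48) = (t - 4)*(t + 4)*(t^2 - 7*t + 12) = (t - 4)^2*(t + 4)*(t - 3)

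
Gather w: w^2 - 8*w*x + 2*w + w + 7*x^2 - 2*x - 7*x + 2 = w^2 + w*(3 - 8*x) + 7*x^2 - 9*x + 2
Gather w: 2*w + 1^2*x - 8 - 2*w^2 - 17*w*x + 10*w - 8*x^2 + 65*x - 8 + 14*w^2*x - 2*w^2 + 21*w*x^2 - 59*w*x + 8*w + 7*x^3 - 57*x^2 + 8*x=w^2*(14*x - 4) + w*(21*x^2 - 76*x + 20) + 7*x^3 - 65*x^2 + 74*x - 16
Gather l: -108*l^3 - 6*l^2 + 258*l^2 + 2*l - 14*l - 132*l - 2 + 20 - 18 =-108*l^3 + 252*l^2 - 144*l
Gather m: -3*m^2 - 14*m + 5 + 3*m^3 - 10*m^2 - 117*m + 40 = 3*m^3 - 13*m^2 - 131*m + 45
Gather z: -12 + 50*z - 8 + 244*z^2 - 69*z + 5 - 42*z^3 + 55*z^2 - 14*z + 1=-42*z^3 + 299*z^2 - 33*z - 14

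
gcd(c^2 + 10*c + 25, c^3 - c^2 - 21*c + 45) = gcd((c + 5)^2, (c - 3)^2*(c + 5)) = c + 5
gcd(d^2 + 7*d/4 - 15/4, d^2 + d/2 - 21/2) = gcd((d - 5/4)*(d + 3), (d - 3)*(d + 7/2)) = 1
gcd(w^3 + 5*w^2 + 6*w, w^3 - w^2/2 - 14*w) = w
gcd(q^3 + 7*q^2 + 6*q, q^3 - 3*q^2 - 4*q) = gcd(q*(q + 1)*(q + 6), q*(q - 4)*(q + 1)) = q^2 + q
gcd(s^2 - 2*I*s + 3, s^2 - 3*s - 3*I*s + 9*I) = s - 3*I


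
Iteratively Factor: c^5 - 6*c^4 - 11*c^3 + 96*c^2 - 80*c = (c - 1)*(c^4 - 5*c^3 - 16*c^2 + 80*c) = (c - 4)*(c - 1)*(c^3 - c^2 - 20*c) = c*(c - 4)*(c - 1)*(c^2 - c - 20) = c*(c - 5)*(c - 4)*(c - 1)*(c + 4)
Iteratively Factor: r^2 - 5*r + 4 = (r - 4)*(r - 1)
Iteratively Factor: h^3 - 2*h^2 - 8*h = (h - 4)*(h^2 + 2*h) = h*(h - 4)*(h + 2)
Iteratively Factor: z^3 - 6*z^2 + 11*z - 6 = (z - 2)*(z^2 - 4*z + 3) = (z - 2)*(z - 1)*(z - 3)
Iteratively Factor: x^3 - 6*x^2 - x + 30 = (x - 3)*(x^2 - 3*x - 10) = (x - 3)*(x + 2)*(x - 5)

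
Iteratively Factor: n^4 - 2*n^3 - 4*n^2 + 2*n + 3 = (n + 1)*(n^3 - 3*n^2 - n + 3) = (n - 3)*(n + 1)*(n^2 - 1) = (n - 3)*(n + 1)^2*(n - 1)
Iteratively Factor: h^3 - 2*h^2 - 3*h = (h)*(h^2 - 2*h - 3) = h*(h + 1)*(h - 3)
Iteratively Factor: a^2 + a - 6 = (a - 2)*(a + 3)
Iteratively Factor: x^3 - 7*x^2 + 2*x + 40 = (x - 4)*(x^2 - 3*x - 10) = (x - 4)*(x + 2)*(x - 5)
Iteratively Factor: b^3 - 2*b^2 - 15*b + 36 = (b + 4)*(b^2 - 6*b + 9) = (b - 3)*(b + 4)*(b - 3)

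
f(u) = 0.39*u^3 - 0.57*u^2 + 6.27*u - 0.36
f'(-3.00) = 20.22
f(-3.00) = -34.83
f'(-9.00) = 111.30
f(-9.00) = -387.27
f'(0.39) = 6.00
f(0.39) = 2.02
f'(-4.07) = 30.29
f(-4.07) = -61.61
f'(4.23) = 22.38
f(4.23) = 45.48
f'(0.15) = 6.13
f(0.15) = 0.57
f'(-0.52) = 7.18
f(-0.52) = -3.83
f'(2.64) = 11.41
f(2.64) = 19.40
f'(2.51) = 10.78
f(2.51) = 17.95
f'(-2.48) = 16.29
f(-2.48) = -25.36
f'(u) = 1.17*u^2 - 1.14*u + 6.27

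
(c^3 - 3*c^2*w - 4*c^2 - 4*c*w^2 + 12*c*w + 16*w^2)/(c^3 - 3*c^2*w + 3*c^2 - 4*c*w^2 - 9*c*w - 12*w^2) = (c - 4)/(c + 3)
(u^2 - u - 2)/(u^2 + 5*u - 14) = (u + 1)/(u + 7)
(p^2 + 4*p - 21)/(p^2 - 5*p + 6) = (p + 7)/(p - 2)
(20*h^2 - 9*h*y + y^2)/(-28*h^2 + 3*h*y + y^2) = (-5*h + y)/(7*h + y)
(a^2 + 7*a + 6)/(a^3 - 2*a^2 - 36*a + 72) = (a + 1)/(a^2 - 8*a + 12)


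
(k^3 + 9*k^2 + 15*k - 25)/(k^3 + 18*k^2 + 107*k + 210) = (k^2 + 4*k - 5)/(k^2 + 13*k + 42)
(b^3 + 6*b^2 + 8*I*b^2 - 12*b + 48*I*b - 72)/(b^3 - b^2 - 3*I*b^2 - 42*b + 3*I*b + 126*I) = (b^2 + 8*I*b - 12)/(b^2 - b*(7 + 3*I) + 21*I)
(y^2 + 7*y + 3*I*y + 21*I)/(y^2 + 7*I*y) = (y^2 + y*(7 + 3*I) + 21*I)/(y*(y + 7*I))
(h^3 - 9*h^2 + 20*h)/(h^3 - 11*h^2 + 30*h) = (h - 4)/(h - 6)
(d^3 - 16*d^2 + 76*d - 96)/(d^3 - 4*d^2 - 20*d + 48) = (d - 8)/(d + 4)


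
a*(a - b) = a^2 - a*b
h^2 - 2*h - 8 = (h - 4)*(h + 2)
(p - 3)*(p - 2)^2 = p^3 - 7*p^2 + 16*p - 12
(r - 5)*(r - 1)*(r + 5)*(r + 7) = r^4 + 6*r^3 - 32*r^2 - 150*r + 175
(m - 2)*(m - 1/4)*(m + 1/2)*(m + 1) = m^4 - 3*m^3/4 - 19*m^2/8 - 3*m/8 + 1/4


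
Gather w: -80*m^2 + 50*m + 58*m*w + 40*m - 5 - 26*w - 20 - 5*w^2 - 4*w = -80*m^2 + 90*m - 5*w^2 + w*(58*m - 30) - 25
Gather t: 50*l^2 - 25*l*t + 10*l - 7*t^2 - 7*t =50*l^2 + 10*l - 7*t^2 + t*(-25*l - 7)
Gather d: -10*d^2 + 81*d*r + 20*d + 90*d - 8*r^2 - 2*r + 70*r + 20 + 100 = -10*d^2 + d*(81*r + 110) - 8*r^2 + 68*r + 120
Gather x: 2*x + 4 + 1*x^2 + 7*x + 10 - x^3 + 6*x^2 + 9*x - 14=-x^3 + 7*x^2 + 18*x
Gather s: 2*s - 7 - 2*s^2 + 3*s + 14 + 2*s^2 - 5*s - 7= 0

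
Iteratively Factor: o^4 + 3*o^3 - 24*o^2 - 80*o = (o + 4)*(o^3 - o^2 - 20*o) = (o + 4)^2*(o^2 - 5*o) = (o - 5)*(o + 4)^2*(o)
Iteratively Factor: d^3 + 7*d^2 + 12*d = (d + 3)*(d^2 + 4*d) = (d + 3)*(d + 4)*(d)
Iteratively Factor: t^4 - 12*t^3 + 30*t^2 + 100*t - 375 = (t - 5)*(t^3 - 7*t^2 - 5*t + 75) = (t - 5)*(t + 3)*(t^2 - 10*t + 25) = (t - 5)^2*(t + 3)*(t - 5)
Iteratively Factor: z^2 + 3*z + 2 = (z + 2)*(z + 1)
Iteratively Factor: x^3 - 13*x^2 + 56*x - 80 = (x - 5)*(x^2 - 8*x + 16) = (x - 5)*(x - 4)*(x - 4)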